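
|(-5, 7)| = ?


|u| = sqrt((-5)^2 + 7^2) = sqrt(74) = 8.6023

8.6023


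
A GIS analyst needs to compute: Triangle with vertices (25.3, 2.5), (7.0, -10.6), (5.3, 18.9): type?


Side lengths squared: AB^2=506.5, BC^2=873.14, CA^2=668.96
Sorted: [506.5, 668.96, 873.14]
By sides: Scalene, By angles: Acute

Scalene, Acute


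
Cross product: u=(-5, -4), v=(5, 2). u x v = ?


u x v = u_x*v_y - u_y*v_x = (-5)*2 - (-4)*5
= (-10) - (-20) = 10

10


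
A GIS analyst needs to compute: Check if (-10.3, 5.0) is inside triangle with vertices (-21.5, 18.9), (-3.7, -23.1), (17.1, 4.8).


Cross products: AB x AP = 222.98, BC x BP = 768.62, CA x CP = 378.62
All same sign? yes

Yes, inside


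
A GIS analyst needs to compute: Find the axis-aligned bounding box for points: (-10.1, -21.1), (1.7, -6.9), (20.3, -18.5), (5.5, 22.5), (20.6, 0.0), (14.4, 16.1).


x range: [-10.1, 20.6]
y range: [-21.1, 22.5]
Bounding box: (-10.1,-21.1) to (20.6,22.5)

(-10.1,-21.1) to (20.6,22.5)


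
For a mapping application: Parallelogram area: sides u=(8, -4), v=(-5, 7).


|u x v| = |8*7 - (-4)*(-5)|
= |56 - 20| = 36

36


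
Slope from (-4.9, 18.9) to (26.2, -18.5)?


slope = (y2-y1)/(x2-x1) = ((-18.5)-18.9)/(26.2-(-4.9)) = (-37.4)/31.1 = -1.2026

-1.2026


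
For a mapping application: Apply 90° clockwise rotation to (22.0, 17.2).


90° CW: (x,y) -> (y, -x)
(22,17.2) -> (17.2, -22)

(17.2, -22)


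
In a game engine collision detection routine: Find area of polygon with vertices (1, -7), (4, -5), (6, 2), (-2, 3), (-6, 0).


Shoelace sum: (1*(-5) - 4*(-7)) + (4*2 - 6*(-5)) + (6*3 - (-2)*2) + ((-2)*0 - (-6)*3) + ((-6)*(-7) - 1*0)
= 143
Area = |143|/2 = 71.5

71.5


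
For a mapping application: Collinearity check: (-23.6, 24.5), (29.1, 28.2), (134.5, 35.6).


Cross product: (29.1-(-23.6))*(35.6-24.5) - (28.2-24.5)*(134.5-(-23.6))
= 0

Yes, collinear


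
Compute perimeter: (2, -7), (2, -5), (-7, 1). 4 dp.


Sides: (2, -7)->(2, -5): sqrt(4) = 2, (2, -5)->(-7, 1): sqrt(117) = 10.816654, (-7, 1)->(2, -7): sqrt(145) = 12.041595
Sum = 24.858249
Perimeter = 24.8582

24.8582


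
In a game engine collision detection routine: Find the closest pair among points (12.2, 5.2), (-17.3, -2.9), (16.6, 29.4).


d(P0,P1) = 30.5918, d(P0,P2) = 24.5967, d(P1,P2) = 46.8241
Closest: P0 and P2

Closest pair: (12.2, 5.2) and (16.6, 29.4), distance = 24.5967


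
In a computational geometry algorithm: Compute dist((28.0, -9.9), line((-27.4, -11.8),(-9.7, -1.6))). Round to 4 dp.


|cross product| = 531.45
|line direction| = sqrt(417.33) = 20.4287
Distance = 531.45/sqrt(417.33) = 26.0149

26.0149


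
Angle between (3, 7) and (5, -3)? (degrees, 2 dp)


u.v = -6, |u| = sqrt(58) = 7.6158, |v| = sqrt(34) = 5.831
cos(theta) = u.v/(|u||v|) = -6/sqrt(1972) = -0.135113
theta = acos(-0.135113) = 97.77 degrees

97.77 degrees


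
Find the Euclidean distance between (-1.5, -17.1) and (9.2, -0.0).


dx=10.7, dy=17.1
d^2 = 10.7^2 + 17.1^2 = 406.9
d = sqrt(406.9) = 20.1718

20.1718


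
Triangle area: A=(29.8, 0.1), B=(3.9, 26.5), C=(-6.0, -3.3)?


Area = |x_A(y_B-y_C) + x_B(y_C-y_A) + x_C(y_A-y_B)|/2
= |888.04 + (-13.26) + 158.4|/2
= 1033.18/2 = 516.59

516.59


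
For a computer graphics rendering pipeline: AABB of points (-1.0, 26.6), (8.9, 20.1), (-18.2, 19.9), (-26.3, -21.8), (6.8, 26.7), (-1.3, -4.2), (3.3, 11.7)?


x range: [-26.3, 8.9]
y range: [-21.8, 26.7]
Bounding box: (-26.3,-21.8) to (8.9,26.7)

(-26.3,-21.8) to (8.9,26.7)


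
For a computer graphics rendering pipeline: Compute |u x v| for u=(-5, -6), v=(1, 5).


|u x v| = |(-5)*5 - (-6)*1|
= |(-25) - (-6)| = 19

19


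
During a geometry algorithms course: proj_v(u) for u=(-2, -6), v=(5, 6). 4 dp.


u.v = -46, |v| = sqrt(61) = 7.8102
Scalar projection = u.v / |v| = -46 / sqrt(61) = -5.8897

-5.8897


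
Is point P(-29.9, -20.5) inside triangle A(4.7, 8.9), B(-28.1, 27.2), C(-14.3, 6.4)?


Cross products: AB x AP = 1597.5, BC x BP = -695.7, CA x CP = -472.1
All same sign? no

No, outside


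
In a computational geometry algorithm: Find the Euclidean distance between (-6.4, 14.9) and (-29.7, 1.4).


dx=-23.3, dy=-13.5
d^2 = (-23.3)^2 + (-13.5)^2 = 725.14
d = sqrt(725.14) = 26.9284

26.9284


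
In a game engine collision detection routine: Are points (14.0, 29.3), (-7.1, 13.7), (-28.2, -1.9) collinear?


Cross product: ((-7.1)-14)*((-1.9)-29.3) - (13.7-29.3)*((-28.2)-14)
= 0

Yes, collinear


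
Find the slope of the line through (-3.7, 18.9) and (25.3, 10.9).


slope = (y2-y1)/(x2-x1) = (10.9-18.9)/(25.3-(-3.7)) = (-8)/29 = -0.2759

-0.2759


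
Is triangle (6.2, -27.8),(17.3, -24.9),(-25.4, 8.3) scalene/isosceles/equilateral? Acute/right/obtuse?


Side lengths squared: AB^2=131.62, BC^2=2925.53, CA^2=2301.77
Sorted: [131.62, 2301.77, 2925.53]
By sides: Scalene, By angles: Obtuse

Scalene, Obtuse


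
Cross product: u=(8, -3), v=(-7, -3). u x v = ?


u x v = u_x*v_y - u_y*v_x = 8*(-3) - (-3)*(-7)
= (-24) - 21 = -45

-45


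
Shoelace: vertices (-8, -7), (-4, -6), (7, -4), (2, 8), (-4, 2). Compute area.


Shoelace sum: ((-8)*(-6) - (-4)*(-7)) + ((-4)*(-4) - 7*(-6)) + (7*8 - 2*(-4)) + (2*2 - (-4)*8) + ((-4)*(-7) - (-8)*2)
= 222
Area = |222|/2 = 111

111


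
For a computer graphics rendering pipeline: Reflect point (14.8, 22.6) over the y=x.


Reflection over y=x: (x,y) -> (y,x)
(14.8, 22.6) -> (22.6, 14.8)

(22.6, 14.8)


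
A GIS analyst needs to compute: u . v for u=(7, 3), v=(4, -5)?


u . v = u_x*v_x + u_y*v_y = 7*4 + 3*(-5)
= 28 + (-15) = 13

13


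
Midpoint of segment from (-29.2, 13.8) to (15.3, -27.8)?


M = (((-29.2)+15.3)/2, (13.8+(-27.8))/2)
= (-6.95, -7)

(-6.95, -7)


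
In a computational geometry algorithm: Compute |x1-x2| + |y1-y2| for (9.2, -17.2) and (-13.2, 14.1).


|9.2-(-13.2)| + |(-17.2)-14.1| = 22.4 + 31.3 = 53.7

53.7


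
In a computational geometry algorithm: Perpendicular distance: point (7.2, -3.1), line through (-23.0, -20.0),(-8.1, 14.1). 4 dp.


|cross product| = 778.01
|line direction| = sqrt(1384.82) = 37.2132
Distance = 778.01/sqrt(1384.82) = 20.9068

20.9068


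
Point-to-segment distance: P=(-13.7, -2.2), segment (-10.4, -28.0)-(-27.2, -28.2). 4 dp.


Project P onto AB: t = 0.1781 (clamped to [0,1])
Closest point on segment: (-13.3924, -28.0356)
Distance: 25.8375

25.8375


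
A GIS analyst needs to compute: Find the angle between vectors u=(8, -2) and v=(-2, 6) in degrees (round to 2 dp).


u.v = -28, |u| = sqrt(68) = 8.2462, |v| = sqrt(40) = 6.3246
cos(theta) = u.v/(|u||v|) = -28/sqrt(2720) = -0.536875
theta = acos(-0.536875) = 122.47 degrees

122.47 degrees


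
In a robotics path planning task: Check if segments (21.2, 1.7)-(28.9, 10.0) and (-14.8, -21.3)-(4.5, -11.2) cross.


Cross products: d1=80.3, d2=162.72, d3=121.7, d4=39.28
d1*d2 < 0 and d3*d4 < 0? no

No, they don't intersect


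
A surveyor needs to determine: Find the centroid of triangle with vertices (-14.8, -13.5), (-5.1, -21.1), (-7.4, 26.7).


Centroid = ((x_A+x_B+x_C)/3, (y_A+y_B+y_C)/3)
= (((-14.8)+(-5.1)+(-7.4))/3, ((-13.5)+(-21.1)+26.7)/3)
= (-9.1, -2.6333)

(-9.1, -2.6333)


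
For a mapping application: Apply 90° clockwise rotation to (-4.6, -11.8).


90° CW: (x,y) -> (y, -x)
(-4.6,-11.8) -> (-11.8, 4.6)

(-11.8, 4.6)


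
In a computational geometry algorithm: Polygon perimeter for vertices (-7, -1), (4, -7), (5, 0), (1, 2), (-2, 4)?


Sides: (-7, -1)->(4, -7): sqrt(157) = 12.529964, (4, -7)->(5, 0): sqrt(50) = 7.071068, (5, 0)->(1, 2): sqrt(20) = 4.472136, (1, 2)->(-2, 4): sqrt(13) = 3.605551, (-2, 4)->(-7, -1): sqrt(50) = 7.071068
Sum = 34.749787
Perimeter = 34.7498

34.7498


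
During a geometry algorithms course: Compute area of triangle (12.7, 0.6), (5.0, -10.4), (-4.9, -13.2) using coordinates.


Area = |x_A(y_B-y_C) + x_B(y_C-y_A) + x_C(y_A-y_B)|/2
= |35.56 + (-69) + (-53.9)|/2
= 87.34/2 = 43.67

43.67


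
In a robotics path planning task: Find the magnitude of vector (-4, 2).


|u| = sqrt((-4)^2 + 2^2) = sqrt(20) = 4.4721

4.4721


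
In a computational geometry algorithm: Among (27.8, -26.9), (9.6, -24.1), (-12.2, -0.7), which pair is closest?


d(P0,P1) = 18.4141, d(P0,P2) = 47.8167, d(P1,P2) = 31.9812
Closest: P0 and P1

Closest pair: (27.8, -26.9) and (9.6, -24.1), distance = 18.4141


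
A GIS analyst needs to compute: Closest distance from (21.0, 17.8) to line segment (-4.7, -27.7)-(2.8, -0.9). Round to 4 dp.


Project P onto AB: t = 1 (clamped to [0,1])
Closest point on segment: (2.8, -0.9)
Distance: 26.0946

26.0946


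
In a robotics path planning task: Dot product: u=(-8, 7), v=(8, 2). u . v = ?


u . v = u_x*v_x + u_y*v_y = (-8)*8 + 7*2
= (-64) + 14 = -50

-50


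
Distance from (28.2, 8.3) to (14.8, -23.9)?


dx=-13.4, dy=-32.2
d^2 = (-13.4)^2 + (-32.2)^2 = 1216.4
d = sqrt(1216.4) = 34.8769

34.8769


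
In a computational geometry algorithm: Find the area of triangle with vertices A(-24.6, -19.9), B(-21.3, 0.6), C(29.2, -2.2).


Area = |x_A(y_B-y_C) + x_B(y_C-y_A) + x_C(y_A-y_B)|/2
= |(-68.88) + (-377.01) + (-598.6)|/2
= 1044.49/2 = 522.245

522.245


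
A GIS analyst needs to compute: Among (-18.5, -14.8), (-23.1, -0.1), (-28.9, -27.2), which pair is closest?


d(P0,P1) = 15.4029, d(P0,P2) = 16.1839, d(P1,P2) = 27.7137
Closest: P0 and P1

Closest pair: (-18.5, -14.8) and (-23.1, -0.1), distance = 15.4029


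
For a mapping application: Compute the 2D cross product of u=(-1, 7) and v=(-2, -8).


u x v = u_x*v_y - u_y*v_x = (-1)*(-8) - 7*(-2)
= 8 - (-14) = 22

22


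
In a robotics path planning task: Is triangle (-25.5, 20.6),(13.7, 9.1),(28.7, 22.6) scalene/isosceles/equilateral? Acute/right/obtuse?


Side lengths squared: AB^2=1668.89, BC^2=407.25, CA^2=2941.64
Sorted: [407.25, 1668.89, 2941.64]
By sides: Scalene, By angles: Obtuse

Scalene, Obtuse


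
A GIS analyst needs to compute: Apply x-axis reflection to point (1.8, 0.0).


Reflection over x-axis: (x,y) -> (x,-y)
(1.8, 0) -> (1.8, 0)

(1.8, 0)


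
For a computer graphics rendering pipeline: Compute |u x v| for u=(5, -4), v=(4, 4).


|u x v| = |5*4 - (-4)*4|
= |20 - (-16)| = 36

36


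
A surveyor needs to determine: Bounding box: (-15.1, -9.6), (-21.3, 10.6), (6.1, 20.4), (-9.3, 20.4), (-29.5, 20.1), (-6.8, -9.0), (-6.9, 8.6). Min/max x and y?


x range: [-29.5, 6.1]
y range: [-9.6, 20.4]
Bounding box: (-29.5,-9.6) to (6.1,20.4)

(-29.5,-9.6) to (6.1,20.4)


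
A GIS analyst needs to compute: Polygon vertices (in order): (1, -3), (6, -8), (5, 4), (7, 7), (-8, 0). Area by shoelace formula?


Shoelace sum: (1*(-8) - 6*(-3)) + (6*4 - 5*(-8)) + (5*7 - 7*4) + (7*0 - (-8)*7) + ((-8)*(-3) - 1*0)
= 161
Area = |161|/2 = 80.5

80.5


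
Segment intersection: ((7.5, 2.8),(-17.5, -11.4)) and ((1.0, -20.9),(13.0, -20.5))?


Cross products: d1=281.8, d2=121.4, d3=500.2, d4=660.6
d1*d2 < 0 and d3*d4 < 0? no

No, they don't intersect


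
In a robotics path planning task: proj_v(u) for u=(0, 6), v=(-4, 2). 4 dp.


u.v = 12, |v| = sqrt(20) = 4.4721
Scalar projection = u.v / |v| = 12 / sqrt(20) = 2.6833

2.6833


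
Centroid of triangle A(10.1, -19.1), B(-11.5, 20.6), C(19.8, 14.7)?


Centroid = ((x_A+x_B+x_C)/3, (y_A+y_B+y_C)/3)
= ((10.1+(-11.5)+19.8)/3, ((-19.1)+20.6+14.7)/3)
= (6.1333, 5.4)

(6.1333, 5.4)


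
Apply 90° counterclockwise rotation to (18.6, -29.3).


90° CCW: (x,y) -> (-y, x)
(18.6,-29.3) -> (29.3, 18.6)

(29.3, 18.6)


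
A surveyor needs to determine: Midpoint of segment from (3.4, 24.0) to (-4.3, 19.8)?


M = ((3.4+(-4.3))/2, (24+19.8)/2)
= (-0.45, 21.9)

(-0.45, 21.9)


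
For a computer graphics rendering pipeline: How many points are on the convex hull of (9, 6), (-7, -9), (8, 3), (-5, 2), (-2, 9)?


Convex hull vertices (CCW): (-7, -9), (8, 3), (9, 6), (-2, 9), (-5, 2)
Count = 5

5


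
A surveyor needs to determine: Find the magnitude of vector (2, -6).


|u| = sqrt(2^2 + (-6)^2) = sqrt(40) = 6.3246

6.3246


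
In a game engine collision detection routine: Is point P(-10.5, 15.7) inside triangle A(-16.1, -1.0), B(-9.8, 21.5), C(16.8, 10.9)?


Cross products: AB x AP = -20.79, BC x BP = -161.7, CA x CP = -482.79
All same sign? yes

Yes, inside


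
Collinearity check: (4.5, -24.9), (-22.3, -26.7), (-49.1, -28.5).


Cross product: ((-22.3)-4.5)*((-28.5)-(-24.9)) - ((-26.7)-(-24.9))*((-49.1)-4.5)
= 0

Yes, collinear


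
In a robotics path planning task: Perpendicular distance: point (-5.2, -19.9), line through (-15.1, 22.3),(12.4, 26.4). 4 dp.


|cross product| = 1201.09
|line direction| = sqrt(773.06) = 27.804
Distance = 1201.09/sqrt(773.06) = 43.1985

43.1985


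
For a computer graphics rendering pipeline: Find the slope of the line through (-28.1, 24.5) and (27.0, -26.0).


slope = (y2-y1)/(x2-x1) = ((-26)-24.5)/(27-(-28.1)) = (-50.5)/55.1 = -0.9165

-0.9165


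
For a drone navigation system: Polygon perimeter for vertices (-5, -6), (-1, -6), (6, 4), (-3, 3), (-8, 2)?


Sides: (-5, -6)->(-1, -6): sqrt(16) = 4, (-1, -6)->(6, 4): sqrt(149) = 12.206556, (6, 4)->(-3, 3): sqrt(82) = 9.055385, (-3, 3)->(-8, 2): sqrt(26) = 5.09902, (-8, 2)->(-5, -6): sqrt(73) = 8.544004
Sum = 38.904965
Perimeter = 38.905

38.905


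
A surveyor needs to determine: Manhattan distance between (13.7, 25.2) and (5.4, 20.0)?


|13.7-5.4| + |25.2-20| = 8.3 + 5.2 = 13.5

13.5


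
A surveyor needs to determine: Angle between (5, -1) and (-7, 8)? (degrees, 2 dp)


u.v = -43, |u| = sqrt(26) = 5.099, |v| = sqrt(113) = 10.6301
cos(theta) = u.v/(|u||v|) = -43/sqrt(2938) = -0.793309
theta = acos(-0.793309) = 142.5 degrees

142.5 degrees


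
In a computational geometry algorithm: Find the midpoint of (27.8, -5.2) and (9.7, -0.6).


M = ((27.8+9.7)/2, ((-5.2)+(-0.6))/2)
= (18.75, -2.9)

(18.75, -2.9)


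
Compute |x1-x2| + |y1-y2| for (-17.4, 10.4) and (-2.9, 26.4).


|(-17.4)-(-2.9)| + |10.4-26.4| = 14.5 + 16 = 30.5

30.5


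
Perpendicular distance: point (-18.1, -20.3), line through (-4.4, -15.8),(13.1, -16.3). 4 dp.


|cross product| = 85.6
|line direction| = sqrt(306.5) = 17.5071
Distance = 85.6/sqrt(306.5) = 4.8894

4.8894


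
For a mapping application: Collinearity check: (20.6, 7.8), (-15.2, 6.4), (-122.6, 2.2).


Cross product: ((-15.2)-20.6)*(2.2-7.8) - (6.4-7.8)*((-122.6)-20.6)
= 0

Yes, collinear


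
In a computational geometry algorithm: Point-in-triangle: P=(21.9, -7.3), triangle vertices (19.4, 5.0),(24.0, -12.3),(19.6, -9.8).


Cross products: AB x AP = -13.33, BC x BP = -16.75, CA x CP = -34.54
All same sign? yes

Yes, inside


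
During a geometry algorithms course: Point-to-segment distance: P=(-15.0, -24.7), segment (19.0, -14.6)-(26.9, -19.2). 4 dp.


Project P onto AB: t = 0 (clamped to [0,1])
Closest point on segment: (19, -14.6)
Distance: 35.4684

35.4684


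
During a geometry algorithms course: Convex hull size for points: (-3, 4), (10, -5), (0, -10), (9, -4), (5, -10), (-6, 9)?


Convex hull vertices (CCW): (-6, 9), (0, -10), (5, -10), (10, -5), (9, -4)
Count = 5

5


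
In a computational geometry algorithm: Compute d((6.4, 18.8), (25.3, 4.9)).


dx=18.9, dy=-13.9
d^2 = 18.9^2 + (-13.9)^2 = 550.42
d = sqrt(550.42) = 23.461

23.461


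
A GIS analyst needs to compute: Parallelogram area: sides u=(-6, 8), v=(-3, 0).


|u x v| = |(-6)*0 - 8*(-3)|
= |0 - (-24)| = 24

24


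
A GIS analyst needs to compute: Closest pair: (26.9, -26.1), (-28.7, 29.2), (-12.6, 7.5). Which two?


d(P0,P1) = 78.4184, d(P0,P2) = 51.8576, d(P1,P2) = 27.0204
Closest: P1 and P2

Closest pair: (-28.7, 29.2) and (-12.6, 7.5), distance = 27.0204


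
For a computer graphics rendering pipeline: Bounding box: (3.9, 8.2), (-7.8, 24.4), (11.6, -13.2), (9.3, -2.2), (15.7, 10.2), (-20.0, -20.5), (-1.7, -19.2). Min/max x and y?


x range: [-20, 15.7]
y range: [-20.5, 24.4]
Bounding box: (-20,-20.5) to (15.7,24.4)

(-20,-20.5) to (15.7,24.4)


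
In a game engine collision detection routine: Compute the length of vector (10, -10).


|u| = sqrt(10^2 + (-10)^2) = sqrt(200) = 14.1421

14.1421


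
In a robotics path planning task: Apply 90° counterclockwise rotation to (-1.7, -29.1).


90° CCW: (x,y) -> (-y, x)
(-1.7,-29.1) -> (29.1, -1.7)

(29.1, -1.7)


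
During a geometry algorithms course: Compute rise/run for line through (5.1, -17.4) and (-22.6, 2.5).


slope = (y2-y1)/(x2-x1) = (2.5-(-17.4))/((-22.6)-5.1) = 19.9/(-27.7) = -0.7184

-0.7184


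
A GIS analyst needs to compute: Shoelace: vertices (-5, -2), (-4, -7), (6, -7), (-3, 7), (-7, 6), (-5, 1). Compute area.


Shoelace sum: ((-5)*(-7) - (-4)*(-2)) + ((-4)*(-7) - 6*(-7)) + (6*7 - (-3)*(-7)) + ((-3)*6 - (-7)*7) + ((-7)*1 - (-5)*6) + ((-5)*(-2) - (-5)*1)
= 187
Area = |187|/2 = 93.5

93.5


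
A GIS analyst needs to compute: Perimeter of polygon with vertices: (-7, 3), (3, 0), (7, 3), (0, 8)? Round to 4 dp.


Sides: (-7, 3)->(3, 0): sqrt(109) = 10.440307, (3, 0)->(7, 3): sqrt(25) = 5, (7, 3)->(0, 8): sqrt(74) = 8.602325, (0, 8)->(-7, 3): sqrt(74) = 8.602325
Sum = 32.644957
Perimeter = 32.645

32.645


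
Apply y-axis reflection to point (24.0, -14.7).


Reflection over y-axis: (x,y) -> (-x,y)
(24, -14.7) -> (-24, -14.7)

(-24, -14.7)


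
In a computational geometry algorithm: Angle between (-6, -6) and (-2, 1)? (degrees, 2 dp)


u.v = 6, |u| = sqrt(72) = 8.4853, |v| = sqrt(5) = 2.2361
cos(theta) = u.v/(|u||v|) = 6/sqrt(360) = 0.316228
theta = acos(0.316228) = 71.57 degrees

71.57 degrees


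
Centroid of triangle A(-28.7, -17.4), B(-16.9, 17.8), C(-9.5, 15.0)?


Centroid = ((x_A+x_B+x_C)/3, (y_A+y_B+y_C)/3)
= (((-28.7)+(-16.9)+(-9.5))/3, ((-17.4)+17.8+15)/3)
= (-18.3667, 5.1333)

(-18.3667, 5.1333)


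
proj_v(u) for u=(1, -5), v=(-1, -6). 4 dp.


u.v = 29, |v| = sqrt(37) = 6.0828
Scalar projection = u.v / |v| = 29 / sqrt(37) = 4.7676

4.7676


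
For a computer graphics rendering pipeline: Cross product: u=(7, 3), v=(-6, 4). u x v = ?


u x v = u_x*v_y - u_y*v_x = 7*4 - 3*(-6)
= 28 - (-18) = 46

46


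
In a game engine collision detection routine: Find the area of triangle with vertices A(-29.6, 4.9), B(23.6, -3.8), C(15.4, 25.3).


Area = |x_A(y_B-y_C) + x_B(y_C-y_A) + x_C(y_A-y_B)|/2
= |861.36 + 481.44 + 133.98|/2
= 1476.78/2 = 738.39

738.39


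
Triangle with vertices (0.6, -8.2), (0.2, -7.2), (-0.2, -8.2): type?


Side lengths squared: AB^2=1.16, BC^2=1.16, CA^2=0.64
Sorted: [0.64, 1.16, 1.16]
By sides: Isosceles, By angles: Acute

Isosceles, Acute


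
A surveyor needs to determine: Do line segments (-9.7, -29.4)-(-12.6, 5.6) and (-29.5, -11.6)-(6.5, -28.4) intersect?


Cross products: d1=-308.16, d2=903.12, d3=641.38, d4=-569.9
d1*d2 < 0 and d3*d4 < 0? yes

Yes, they intersect


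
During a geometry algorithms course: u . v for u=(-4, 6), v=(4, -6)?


u . v = u_x*v_x + u_y*v_y = (-4)*4 + 6*(-6)
= (-16) + (-36) = -52

-52


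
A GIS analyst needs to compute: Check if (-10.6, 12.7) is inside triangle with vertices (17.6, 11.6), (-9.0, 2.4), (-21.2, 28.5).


Cross products: AB x AP = -288.7, BC x BP = -83.9, CA x CP = -433.9
All same sign? yes

Yes, inside


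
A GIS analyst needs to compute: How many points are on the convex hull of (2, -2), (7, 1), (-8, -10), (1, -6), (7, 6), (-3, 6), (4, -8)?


Convex hull vertices (CCW): (-8, -10), (4, -8), (7, 1), (7, 6), (-3, 6)
Count = 5

5


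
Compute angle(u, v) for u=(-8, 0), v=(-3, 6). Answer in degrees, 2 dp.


u.v = 24, |u| = sqrt(64) = 8, |v| = sqrt(45) = 6.7082
cos(theta) = u.v/(|u||v|) = 24/sqrt(2880) = 0.447214
theta = acos(0.447214) = 63.43 degrees

63.43 degrees


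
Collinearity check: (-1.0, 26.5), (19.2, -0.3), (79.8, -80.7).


Cross product: (19.2-(-1))*((-80.7)-26.5) - ((-0.3)-26.5)*(79.8-(-1))
= 0

Yes, collinear


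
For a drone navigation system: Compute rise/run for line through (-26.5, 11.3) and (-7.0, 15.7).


slope = (y2-y1)/(x2-x1) = (15.7-11.3)/((-7)-(-26.5)) = 4.4/19.5 = 0.2256

0.2256


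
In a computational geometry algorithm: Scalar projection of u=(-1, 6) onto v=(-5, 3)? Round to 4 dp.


u.v = 23, |v| = sqrt(34) = 5.831
Scalar projection = u.v / |v| = 23 / sqrt(34) = 3.9445

3.9445


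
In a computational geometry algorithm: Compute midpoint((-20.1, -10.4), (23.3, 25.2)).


M = (((-20.1)+23.3)/2, ((-10.4)+25.2)/2)
= (1.6, 7.4)

(1.6, 7.4)


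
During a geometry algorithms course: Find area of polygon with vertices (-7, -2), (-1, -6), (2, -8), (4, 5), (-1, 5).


Shoelace sum: ((-7)*(-6) - (-1)*(-2)) + ((-1)*(-8) - 2*(-6)) + (2*5 - 4*(-8)) + (4*5 - (-1)*5) + ((-1)*(-2) - (-7)*5)
= 164
Area = |164|/2 = 82

82


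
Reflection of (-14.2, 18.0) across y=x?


Reflection over y=x: (x,y) -> (y,x)
(-14.2, 18) -> (18, -14.2)

(18, -14.2)


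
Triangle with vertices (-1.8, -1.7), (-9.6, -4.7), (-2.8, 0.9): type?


Side lengths squared: AB^2=69.84, BC^2=77.6, CA^2=7.76
Sorted: [7.76, 69.84, 77.6]
By sides: Scalene, By angles: Right

Scalene, Right


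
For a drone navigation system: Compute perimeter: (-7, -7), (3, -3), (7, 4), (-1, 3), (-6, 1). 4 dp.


Sides: (-7, -7)->(3, -3): sqrt(116) = 10.77033, (3, -3)->(7, 4): sqrt(65) = 8.062258, (7, 4)->(-1, 3): sqrt(65) = 8.062258, (-1, 3)->(-6, 1): sqrt(29) = 5.385165, (-6, 1)->(-7, -7): sqrt(65) = 8.062258
Sum = 40.342269
Perimeter = 40.3423

40.3423


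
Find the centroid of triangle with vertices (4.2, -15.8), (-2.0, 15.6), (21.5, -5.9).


Centroid = ((x_A+x_B+x_C)/3, (y_A+y_B+y_C)/3)
= ((4.2+(-2)+21.5)/3, ((-15.8)+15.6+(-5.9))/3)
= (7.9, -2.0333)

(7.9, -2.0333)


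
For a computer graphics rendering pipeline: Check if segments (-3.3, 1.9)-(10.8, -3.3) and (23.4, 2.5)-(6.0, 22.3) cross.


Cross products: d1=539.1, d2=350.4, d3=147.3, d4=336
d1*d2 < 0 and d3*d4 < 0? no

No, they don't intersect


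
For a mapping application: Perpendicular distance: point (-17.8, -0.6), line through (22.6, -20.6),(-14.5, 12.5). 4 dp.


|cross product| = 595.24
|line direction| = sqrt(2472.02) = 49.7194
Distance = 595.24/sqrt(2472.02) = 11.972

11.972


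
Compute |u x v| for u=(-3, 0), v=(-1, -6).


|u x v| = |(-3)*(-6) - 0*(-1)|
= |18 - 0| = 18

18


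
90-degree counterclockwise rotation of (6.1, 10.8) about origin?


90° CCW: (x,y) -> (-y, x)
(6.1,10.8) -> (-10.8, 6.1)

(-10.8, 6.1)


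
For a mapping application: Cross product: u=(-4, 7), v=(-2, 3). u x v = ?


u x v = u_x*v_y - u_y*v_x = (-4)*3 - 7*(-2)
= (-12) - (-14) = 2

2


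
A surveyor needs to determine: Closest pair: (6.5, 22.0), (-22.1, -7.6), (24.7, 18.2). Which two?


d(P0,P1) = 41.1597, d(P0,P2) = 18.5925, d(P1,P2) = 53.4404
Closest: P0 and P2

Closest pair: (6.5, 22.0) and (24.7, 18.2), distance = 18.5925


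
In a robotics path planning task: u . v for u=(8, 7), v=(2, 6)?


u . v = u_x*v_x + u_y*v_y = 8*2 + 7*6
= 16 + 42 = 58

58


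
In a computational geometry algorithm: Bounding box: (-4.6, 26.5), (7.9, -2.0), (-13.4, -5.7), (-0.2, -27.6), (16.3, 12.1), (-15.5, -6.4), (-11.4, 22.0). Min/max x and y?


x range: [-15.5, 16.3]
y range: [-27.6, 26.5]
Bounding box: (-15.5,-27.6) to (16.3,26.5)

(-15.5,-27.6) to (16.3,26.5)


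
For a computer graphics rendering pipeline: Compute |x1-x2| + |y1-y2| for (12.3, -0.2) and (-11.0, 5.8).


|12.3-(-11)| + |(-0.2)-5.8| = 23.3 + 6 = 29.3

29.3


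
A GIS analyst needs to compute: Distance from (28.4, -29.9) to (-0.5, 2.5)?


dx=-28.9, dy=32.4
d^2 = (-28.9)^2 + 32.4^2 = 1884.97
d = sqrt(1884.97) = 43.4162

43.4162


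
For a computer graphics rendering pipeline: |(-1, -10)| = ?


|u| = sqrt((-1)^2 + (-10)^2) = sqrt(101) = 10.0499

10.0499


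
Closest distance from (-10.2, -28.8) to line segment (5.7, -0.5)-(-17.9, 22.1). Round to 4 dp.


Project P onto AB: t = 0 (clamped to [0,1])
Closest point on segment: (5.7, -0.5)
Distance: 32.4607

32.4607


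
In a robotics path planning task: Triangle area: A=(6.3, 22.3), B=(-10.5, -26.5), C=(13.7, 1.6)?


Area = |x_A(y_B-y_C) + x_B(y_C-y_A) + x_C(y_A-y_B)|/2
= |(-177.03) + 217.35 + 668.56|/2
= 708.88/2 = 354.44

354.44


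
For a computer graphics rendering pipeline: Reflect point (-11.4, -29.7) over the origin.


Reflection over origin: (x,y) -> (-x,-y)
(-11.4, -29.7) -> (11.4, 29.7)

(11.4, 29.7)


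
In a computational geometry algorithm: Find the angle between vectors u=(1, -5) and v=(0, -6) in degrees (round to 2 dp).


u.v = 30, |u| = sqrt(26) = 5.099, |v| = sqrt(36) = 6
cos(theta) = u.v/(|u||v|) = 30/sqrt(936) = 0.980581
theta = acos(0.980581) = 11.31 degrees

11.31 degrees


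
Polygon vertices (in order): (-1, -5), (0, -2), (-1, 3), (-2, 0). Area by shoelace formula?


Shoelace sum: ((-1)*(-2) - 0*(-5)) + (0*3 - (-1)*(-2)) + ((-1)*0 - (-2)*3) + ((-2)*(-5) - (-1)*0)
= 16
Area = |16|/2 = 8

8


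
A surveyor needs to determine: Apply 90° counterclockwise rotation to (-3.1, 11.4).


90° CCW: (x,y) -> (-y, x)
(-3.1,11.4) -> (-11.4, -3.1)

(-11.4, -3.1)


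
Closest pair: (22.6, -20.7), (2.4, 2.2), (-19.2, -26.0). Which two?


d(P0,P1) = 30.536, d(P0,P2) = 42.1347, d(P1,P2) = 35.5218
Closest: P0 and P1

Closest pair: (22.6, -20.7) and (2.4, 2.2), distance = 30.536


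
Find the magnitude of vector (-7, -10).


|u| = sqrt((-7)^2 + (-10)^2) = sqrt(149) = 12.2066

12.2066


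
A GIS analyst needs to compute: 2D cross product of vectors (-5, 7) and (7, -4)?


u x v = u_x*v_y - u_y*v_x = (-5)*(-4) - 7*7
= 20 - 49 = -29

-29


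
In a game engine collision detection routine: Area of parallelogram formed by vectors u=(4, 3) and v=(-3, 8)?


|u x v| = |4*8 - 3*(-3)|
= |32 - (-9)| = 41

41


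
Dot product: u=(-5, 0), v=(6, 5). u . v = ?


u . v = u_x*v_x + u_y*v_y = (-5)*6 + 0*5
= (-30) + 0 = -30

-30


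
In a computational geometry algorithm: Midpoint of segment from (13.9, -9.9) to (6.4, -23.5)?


M = ((13.9+6.4)/2, ((-9.9)+(-23.5))/2)
= (10.15, -16.7)

(10.15, -16.7)


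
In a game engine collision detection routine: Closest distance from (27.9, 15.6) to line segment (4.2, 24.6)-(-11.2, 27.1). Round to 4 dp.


Project P onto AB: t = 0 (clamped to [0,1])
Closest point on segment: (4.2, 24.6)
Distance: 25.3513

25.3513


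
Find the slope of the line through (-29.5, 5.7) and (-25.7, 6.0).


slope = (y2-y1)/(x2-x1) = (6-5.7)/((-25.7)-(-29.5)) = 0.3/3.8 = 0.0789

0.0789


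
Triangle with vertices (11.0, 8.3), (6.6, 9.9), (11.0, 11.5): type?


Side lengths squared: AB^2=21.92, BC^2=21.92, CA^2=10.24
Sorted: [10.24, 21.92, 21.92]
By sides: Isosceles, By angles: Acute

Isosceles, Acute


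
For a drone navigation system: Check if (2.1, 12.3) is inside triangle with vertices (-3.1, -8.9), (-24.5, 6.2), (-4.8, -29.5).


Cross products: AB x AP = -532.2, BC x BP = 1069.79, CA x CP = -71.08
All same sign? no

No, outside


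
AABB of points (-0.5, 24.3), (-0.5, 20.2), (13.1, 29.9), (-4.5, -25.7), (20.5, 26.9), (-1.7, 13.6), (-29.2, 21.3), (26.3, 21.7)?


x range: [-29.2, 26.3]
y range: [-25.7, 29.9]
Bounding box: (-29.2,-25.7) to (26.3,29.9)

(-29.2,-25.7) to (26.3,29.9)


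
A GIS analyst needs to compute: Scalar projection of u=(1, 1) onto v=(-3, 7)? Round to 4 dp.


u.v = 4, |v| = sqrt(58) = 7.6158
Scalar projection = u.v / |v| = 4 / sqrt(58) = 0.5252

0.5252


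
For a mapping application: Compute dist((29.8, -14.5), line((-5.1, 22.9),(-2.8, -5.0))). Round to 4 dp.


|cross product| = 887.69
|line direction| = sqrt(783.7) = 27.9946
Distance = 887.69/sqrt(783.7) = 31.7093

31.7093


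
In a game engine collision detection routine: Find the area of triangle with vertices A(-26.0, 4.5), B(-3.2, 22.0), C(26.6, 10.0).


Area = |x_A(y_B-y_C) + x_B(y_C-y_A) + x_C(y_A-y_B)|/2
= |(-312) + (-17.6) + (-465.5)|/2
= 795.1/2 = 397.55

397.55


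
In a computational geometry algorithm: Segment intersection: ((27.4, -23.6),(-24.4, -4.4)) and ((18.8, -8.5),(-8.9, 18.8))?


Cross products: d1=183.49, d2=1065.79, d3=-617.06, d4=-1499.36
d1*d2 < 0 and d3*d4 < 0? no

No, they don't intersect


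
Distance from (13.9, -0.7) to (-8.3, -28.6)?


dx=-22.2, dy=-27.9
d^2 = (-22.2)^2 + (-27.9)^2 = 1271.25
d = sqrt(1271.25) = 35.6546

35.6546


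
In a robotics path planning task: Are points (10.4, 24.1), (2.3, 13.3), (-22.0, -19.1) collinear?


Cross product: (2.3-10.4)*((-19.1)-24.1) - (13.3-24.1)*((-22)-10.4)
= 0

Yes, collinear


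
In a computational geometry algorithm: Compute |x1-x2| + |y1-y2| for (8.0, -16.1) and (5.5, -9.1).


|8-5.5| + |(-16.1)-(-9.1)| = 2.5 + 7 = 9.5

9.5


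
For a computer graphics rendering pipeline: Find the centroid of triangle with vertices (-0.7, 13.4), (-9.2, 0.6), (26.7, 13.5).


Centroid = ((x_A+x_B+x_C)/3, (y_A+y_B+y_C)/3)
= (((-0.7)+(-9.2)+26.7)/3, (13.4+0.6+13.5)/3)
= (5.6, 9.1667)

(5.6, 9.1667)


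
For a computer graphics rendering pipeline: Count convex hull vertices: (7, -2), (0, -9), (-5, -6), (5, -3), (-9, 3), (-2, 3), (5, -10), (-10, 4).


Convex hull vertices (CCW): (-10, 4), (-5, -6), (0, -9), (5, -10), (7, -2), (-2, 3)
Count = 6

6


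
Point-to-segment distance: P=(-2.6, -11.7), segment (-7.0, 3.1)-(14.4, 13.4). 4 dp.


Project P onto AB: t = 0 (clamped to [0,1])
Closest point on segment: (-7, 3.1)
Distance: 15.4402

15.4402


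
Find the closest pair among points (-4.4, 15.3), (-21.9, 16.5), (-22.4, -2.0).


d(P0,P1) = 17.5411, d(P0,P2) = 24.9658, d(P1,P2) = 18.5068
Closest: P0 and P1

Closest pair: (-4.4, 15.3) and (-21.9, 16.5), distance = 17.5411


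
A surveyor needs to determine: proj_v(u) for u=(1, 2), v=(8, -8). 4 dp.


u.v = -8, |v| = sqrt(128) = 11.3137
Scalar projection = u.v / |v| = -8 / sqrt(128) = -0.7071

-0.7071


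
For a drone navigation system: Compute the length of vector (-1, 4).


|u| = sqrt((-1)^2 + 4^2) = sqrt(17) = 4.1231

4.1231


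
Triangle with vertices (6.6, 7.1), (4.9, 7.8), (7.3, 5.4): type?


Side lengths squared: AB^2=3.38, BC^2=11.52, CA^2=3.38
Sorted: [3.38, 3.38, 11.52]
By sides: Isosceles, By angles: Obtuse

Isosceles, Obtuse


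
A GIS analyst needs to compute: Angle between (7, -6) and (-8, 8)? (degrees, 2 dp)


u.v = -104, |u| = sqrt(85) = 9.2195, |v| = sqrt(128) = 11.3137
cos(theta) = u.v/(|u||v|) = -104/sqrt(10880) = -0.997054
theta = acos(-0.997054) = 175.6 degrees

175.6 degrees


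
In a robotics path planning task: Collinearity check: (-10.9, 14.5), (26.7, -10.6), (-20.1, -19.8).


Cross product: (26.7-(-10.9))*((-19.8)-14.5) - ((-10.6)-14.5)*((-20.1)-(-10.9))
= -1520.6

No, not collinear


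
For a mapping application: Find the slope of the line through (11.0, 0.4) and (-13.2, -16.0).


slope = (y2-y1)/(x2-x1) = ((-16)-0.4)/((-13.2)-11) = (-16.4)/(-24.2) = 0.6777

0.6777


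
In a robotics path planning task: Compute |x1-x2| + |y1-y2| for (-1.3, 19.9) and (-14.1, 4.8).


|(-1.3)-(-14.1)| + |19.9-4.8| = 12.8 + 15.1 = 27.9

27.9


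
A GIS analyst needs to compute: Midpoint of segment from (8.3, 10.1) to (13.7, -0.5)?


M = ((8.3+13.7)/2, (10.1+(-0.5))/2)
= (11, 4.8)

(11, 4.8)


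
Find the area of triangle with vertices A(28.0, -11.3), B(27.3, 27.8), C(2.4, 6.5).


Area = |x_A(y_B-y_C) + x_B(y_C-y_A) + x_C(y_A-y_B)|/2
= |596.4 + 485.94 + (-93.84)|/2
= 988.5/2 = 494.25

494.25


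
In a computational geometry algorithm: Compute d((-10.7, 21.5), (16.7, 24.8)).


dx=27.4, dy=3.3
d^2 = 27.4^2 + 3.3^2 = 761.65
d = sqrt(761.65) = 27.598

27.598


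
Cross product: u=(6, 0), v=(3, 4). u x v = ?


u x v = u_x*v_y - u_y*v_x = 6*4 - 0*3
= 24 - 0 = 24

24


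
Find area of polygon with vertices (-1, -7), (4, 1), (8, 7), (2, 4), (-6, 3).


Shoelace sum: ((-1)*1 - 4*(-7)) + (4*7 - 8*1) + (8*4 - 2*7) + (2*3 - (-6)*4) + ((-6)*(-7) - (-1)*3)
= 140
Area = |140|/2 = 70

70


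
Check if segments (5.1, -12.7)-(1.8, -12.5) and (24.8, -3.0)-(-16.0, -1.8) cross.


Cross products: d1=419.4, d2=415.2, d3=-35.95, d4=-31.75
d1*d2 < 0 and d3*d4 < 0? no

No, they don't intersect


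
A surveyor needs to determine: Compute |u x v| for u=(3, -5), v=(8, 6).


|u x v| = |3*6 - (-5)*8|
= |18 - (-40)| = 58

58


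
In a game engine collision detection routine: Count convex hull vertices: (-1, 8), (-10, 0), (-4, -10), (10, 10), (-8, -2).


Convex hull vertices (CCW): (-10, 0), (-4, -10), (10, 10), (-1, 8)
Count = 4

4


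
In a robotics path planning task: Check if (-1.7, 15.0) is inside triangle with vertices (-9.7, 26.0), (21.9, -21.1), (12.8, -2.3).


Cross products: AB x AP = 29.2, BC x BP = 115.17, CA x CP = 21.1
All same sign? yes

Yes, inside


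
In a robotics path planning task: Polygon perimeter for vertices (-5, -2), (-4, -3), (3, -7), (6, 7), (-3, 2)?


Sides: (-5, -2)->(-4, -3): sqrt(2) = 1.414214, (-4, -3)->(3, -7): sqrt(65) = 8.062258, (3, -7)->(6, 7): sqrt(205) = 14.317821, (6, 7)->(-3, 2): sqrt(106) = 10.29563, (-3, 2)->(-5, -2): sqrt(20) = 4.472136
Sum = 38.562059
Perimeter = 38.5621

38.5621


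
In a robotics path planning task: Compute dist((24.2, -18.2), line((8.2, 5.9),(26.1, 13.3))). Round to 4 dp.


|cross product| = 549.79
|line direction| = sqrt(375.17) = 19.3693
Distance = 549.79/sqrt(375.17) = 28.3846

28.3846


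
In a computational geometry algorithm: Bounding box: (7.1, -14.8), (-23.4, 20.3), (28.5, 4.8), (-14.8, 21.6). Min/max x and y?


x range: [-23.4, 28.5]
y range: [-14.8, 21.6]
Bounding box: (-23.4,-14.8) to (28.5,21.6)

(-23.4,-14.8) to (28.5,21.6)


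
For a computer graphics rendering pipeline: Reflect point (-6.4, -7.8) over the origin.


Reflection over origin: (x,y) -> (-x,-y)
(-6.4, -7.8) -> (6.4, 7.8)

(6.4, 7.8)


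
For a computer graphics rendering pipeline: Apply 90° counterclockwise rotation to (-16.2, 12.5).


90° CCW: (x,y) -> (-y, x)
(-16.2,12.5) -> (-12.5, -16.2)

(-12.5, -16.2)


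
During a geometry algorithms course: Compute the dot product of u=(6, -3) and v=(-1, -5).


u . v = u_x*v_x + u_y*v_y = 6*(-1) + (-3)*(-5)
= (-6) + 15 = 9

9


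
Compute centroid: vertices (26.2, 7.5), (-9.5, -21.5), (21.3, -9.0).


Centroid = ((x_A+x_B+x_C)/3, (y_A+y_B+y_C)/3)
= ((26.2+(-9.5)+21.3)/3, (7.5+(-21.5)+(-9))/3)
= (12.6667, -7.6667)

(12.6667, -7.6667)


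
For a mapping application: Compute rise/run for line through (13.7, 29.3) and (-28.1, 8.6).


slope = (y2-y1)/(x2-x1) = (8.6-29.3)/((-28.1)-13.7) = (-20.7)/(-41.8) = 0.4952

0.4952


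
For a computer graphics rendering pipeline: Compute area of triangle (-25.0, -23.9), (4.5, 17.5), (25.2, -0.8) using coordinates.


Area = |x_A(y_B-y_C) + x_B(y_C-y_A) + x_C(y_A-y_B)|/2
= |(-457.5) + 103.95 + (-1043.28)|/2
= 1396.83/2 = 698.415

698.415


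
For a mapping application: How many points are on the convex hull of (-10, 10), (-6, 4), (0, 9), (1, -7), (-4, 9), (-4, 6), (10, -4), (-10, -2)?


Convex hull vertices (CCW): (-10, -2), (1, -7), (10, -4), (0, 9), (-10, 10)
Count = 5

5


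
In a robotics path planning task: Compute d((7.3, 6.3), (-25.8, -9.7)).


dx=-33.1, dy=-16
d^2 = (-33.1)^2 + (-16)^2 = 1351.61
d = sqrt(1351.61) = 36.7642

36.7642


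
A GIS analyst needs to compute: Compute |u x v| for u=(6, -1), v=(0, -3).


|u x v| = |6*(-3) - (-1)*0|
= |(-18) - 0| = 18

18


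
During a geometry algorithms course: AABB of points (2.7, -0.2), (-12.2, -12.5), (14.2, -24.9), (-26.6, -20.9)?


x range: [-26.6, 14.2]
y range: [-24.9, -0.2]
Bounding box: (-26.6,-24.9) to (14.2,-0.2)

(-26.6,-24.9) to (14.2,-0.2)


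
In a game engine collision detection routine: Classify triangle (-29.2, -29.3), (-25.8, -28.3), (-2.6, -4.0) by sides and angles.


Side lengths squared: AB^2=12.56, BC^2=1128.73, CA^2=1347.65
Sorted: [12.56, 1128.73, 1347.65]
By sides: Scalene, By angles: Obtuse

Scalene, Obtuse


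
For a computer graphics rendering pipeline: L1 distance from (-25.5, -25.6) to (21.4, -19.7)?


|(-25.5)-21.4| + |(-25.6)-(-19.7)| = 46.9 + 5.9 = 52.8

52.8


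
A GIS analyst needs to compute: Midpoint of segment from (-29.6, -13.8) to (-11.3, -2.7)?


M = (((-29.6)+(-11.3))/2, ((-13.8)+(-2.7))/2)
= (-20.45, -8.25)

(-20.45, -8.25)


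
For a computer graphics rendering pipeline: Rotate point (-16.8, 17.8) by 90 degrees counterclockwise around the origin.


90° CCW: (x,y) -> (-y, x)
(-16.8,17.8) -> (-17.8, -16.8)

(-17.8, -16.8)


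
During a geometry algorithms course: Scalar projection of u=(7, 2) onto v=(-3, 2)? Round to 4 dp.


u.v = -17, |v| = sqrt(13) = 3.6056
Scalar projection = u.v / |v| = -17 / sqrt(13) = -4.715

-4.715


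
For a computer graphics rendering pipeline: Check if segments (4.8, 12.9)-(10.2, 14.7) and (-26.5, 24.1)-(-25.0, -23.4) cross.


Cross products: d1=1469.95, d2=1729.15, d3=116.82, d4=-142.38
d1*d2 < 0 and d3*d4 < 0? no

No, they don't intersect


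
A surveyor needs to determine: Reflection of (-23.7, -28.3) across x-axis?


Reflection over x-axis: (x,y) -> (x,-y)
(-23.7, -28.3) -> (-23.7, 28.3)

(-23.7, 28.3)


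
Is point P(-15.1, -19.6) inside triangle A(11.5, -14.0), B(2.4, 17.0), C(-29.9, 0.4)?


Cross products: AB x AP = 875.56, BC x BP = 891.68, CA x CP = -614.88
All same sign? no

No, outside


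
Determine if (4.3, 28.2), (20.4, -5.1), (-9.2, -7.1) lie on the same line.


Cross product: (20.4-4.3)*((-7.1)-28.2) - ((-5.1)-28.2)*((-9.2)-4.3)
= -1017.88

No, not collinear


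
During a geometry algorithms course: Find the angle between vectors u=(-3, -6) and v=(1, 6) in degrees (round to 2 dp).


u.v = -39, |u| = sqrt(45) = 6.7082, |v| = sqrt(37) = 6.0828
cos(theta) = u.v/(|u||v|) = -39/sqrt(1665) = -0.955779
theta = acos(-0.955779) = 162.9 degrees

162.9 degrees


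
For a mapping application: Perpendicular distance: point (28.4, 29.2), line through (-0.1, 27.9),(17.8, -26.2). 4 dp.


|cross product| = 1565.12
|line direction| = sqrt(3247.22) = 56.9844
Distance = 1565.12/sqrt(3247.22) = 27.4658

27.4658


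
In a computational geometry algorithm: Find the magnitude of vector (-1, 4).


|u| = sqrt((-1)^2 + 4^2) = sqrt(17) = 4.1231

4.1231


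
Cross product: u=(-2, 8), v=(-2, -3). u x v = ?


u x v = u_x*v_y - u_y*v_x = (-2)*(-3) - 8*(-2)
= 6 - (-16) = 22

22


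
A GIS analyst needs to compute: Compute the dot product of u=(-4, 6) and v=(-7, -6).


u . v = u_x*v_x + u_y*v_y = (-4)*(-7) + 6*(-6)
= 28 + (-36) = -8

-8


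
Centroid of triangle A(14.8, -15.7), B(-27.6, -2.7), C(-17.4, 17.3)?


Centroid = ((x_A+x_B+x_C)/3, (y_A+y_B+y_C)/3)
= ((14.8+(-27.6)+(-17.4))/3, ((-15.7)+(-2.7)+17.3)/3)
= (-10.0667, -0.3667)

(-10.0667, -0.3667)


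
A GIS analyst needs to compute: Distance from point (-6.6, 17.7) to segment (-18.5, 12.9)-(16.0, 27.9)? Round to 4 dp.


Project P onto AB: t = 0.341 (clamped to [0,1])
Closest point on segment: (-6.7367, 18.0145)
Distance: 0.3429

0.3429


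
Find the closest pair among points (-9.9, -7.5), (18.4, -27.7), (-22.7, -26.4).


d(P0,P1) = 34.7697, d(P0,P2) = 22.8265, d(P1,P2) = 41.1206
Closest: P0 and P2

Closest pair: (-9.9, -7.5) and (-22.7, -26.4), distance = 22.8265


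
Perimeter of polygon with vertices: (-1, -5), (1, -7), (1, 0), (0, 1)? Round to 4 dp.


Sides: (-1, -5)->(1, -7): sqrt(8) = 2.828427, (1, -7)->(1, 0): sqrt(49) = 7, (1, 0)->(0, 1): sqrt(2) = 1.414214, (0, 1)->(-1, -5): sqrt(37) = 6.082763
Sum = 17.325404
Perimeter = 17.3254

17.3254


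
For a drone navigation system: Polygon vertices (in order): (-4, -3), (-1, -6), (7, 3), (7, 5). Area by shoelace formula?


Shoelace sum: ((-4)*(-6) - (-1)*(-3)) + ((-1)*3 - 7*(-6)) + (7*5 - 7*3) + (7*(-3) - (-4)*5)
= 73
Area = |73|/2 = 36.5

36.5
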